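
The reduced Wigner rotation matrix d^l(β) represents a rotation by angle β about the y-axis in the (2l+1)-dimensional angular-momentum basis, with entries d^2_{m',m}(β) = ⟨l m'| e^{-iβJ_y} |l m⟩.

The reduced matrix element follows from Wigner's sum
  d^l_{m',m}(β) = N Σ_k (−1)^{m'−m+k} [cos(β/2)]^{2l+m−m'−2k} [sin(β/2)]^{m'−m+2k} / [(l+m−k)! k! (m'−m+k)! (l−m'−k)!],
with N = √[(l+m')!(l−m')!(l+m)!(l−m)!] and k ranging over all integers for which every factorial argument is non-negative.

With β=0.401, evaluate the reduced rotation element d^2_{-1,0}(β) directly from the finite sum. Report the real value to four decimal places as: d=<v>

d^2_{-1,0}(β=0.401) via Wigner's sum:
c=cos(0.401/2)=0.979967, s=sin(0.401/2)=0.199159; N=√[1·6·2·2]=4.898979
k∈{1,2} keeps every argument non-negative
  k=1: (−1)^0·4.8990/(2)·0.9800^3·0.1992^1 = +0.459104
  k=2: (−1)^1·4.8990/(2)·0.9800^1·0.1992^3 = -0.018962
d^2_{-1,0}(0.401) = +0.459104 -0.018962 = +0.440142

d=0.4401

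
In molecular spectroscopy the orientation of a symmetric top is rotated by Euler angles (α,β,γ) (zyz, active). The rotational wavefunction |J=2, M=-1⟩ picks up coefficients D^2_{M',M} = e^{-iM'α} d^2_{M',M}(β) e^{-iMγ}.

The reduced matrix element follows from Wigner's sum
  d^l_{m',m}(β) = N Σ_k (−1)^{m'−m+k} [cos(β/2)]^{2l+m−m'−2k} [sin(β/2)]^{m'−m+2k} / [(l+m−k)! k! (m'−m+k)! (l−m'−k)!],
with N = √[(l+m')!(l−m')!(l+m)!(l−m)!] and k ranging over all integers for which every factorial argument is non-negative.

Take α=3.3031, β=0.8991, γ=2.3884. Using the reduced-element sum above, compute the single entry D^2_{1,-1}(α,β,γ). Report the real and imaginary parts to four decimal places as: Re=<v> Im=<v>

Re=0.2586 Im=-0.3359

D^2_{1,-1}(3.3031,0.8991,2.3884) = e^{-i·1·3.3031}·d^2_{1,-1}(0.8991)·e^{-i·-1·2.3884}. Compute d first:
With c≡cos(β/2)=0.900643 and s≡sin(β/2)=0.434560, N=[6·1·1·6]^{1/2}=6.000000
Admissible k: 0..1 (factorial args all ≥0)
  k=0: (−1)^2·6.0000/(2)·0.9006^2·0.4346^2 = +0.459543
  k=1: (−1)^3·6.0000/(6)·0.9006^0·0.4346^4 = -0.035662
d^2_{1,-1}(0.8991) = +0.459543 -0.035662 = +0.423882
Attach z-rotation phases: D = e^{-i(1)(3.3031)}·(+0.423882)·e^{-i(-1)(2.3884)} = +0.258580-0.335875i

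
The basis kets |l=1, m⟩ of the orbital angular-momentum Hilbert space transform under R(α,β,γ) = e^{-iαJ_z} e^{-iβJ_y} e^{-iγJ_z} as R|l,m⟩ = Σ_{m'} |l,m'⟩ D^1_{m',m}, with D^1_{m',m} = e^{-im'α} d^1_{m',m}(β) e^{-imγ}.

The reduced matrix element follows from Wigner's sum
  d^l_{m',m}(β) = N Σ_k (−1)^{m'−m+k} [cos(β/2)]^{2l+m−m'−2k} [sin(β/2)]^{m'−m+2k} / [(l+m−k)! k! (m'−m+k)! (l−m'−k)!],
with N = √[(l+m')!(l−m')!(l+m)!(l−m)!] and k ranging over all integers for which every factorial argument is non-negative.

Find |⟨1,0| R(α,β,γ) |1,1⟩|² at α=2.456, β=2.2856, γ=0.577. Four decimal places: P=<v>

P=0.2852

First d^1_{0,1}(β=2.2856), then the phase factors e^{-i(0)α} and e^{-i(1)γ}:
With c≡cos(β/2)=0.415049 and s≡sin(β/2)=0.909799, N=[1·1·2·1]^{1/2}=1.414214
k: max(0,(1)−(0))=1 … min(1+(1),1−(0))=1
  k=1: (−1)^0·1.4142/(1)·0.4150^1·0.9098^1 = +0.534023
d^1_{0,1}(2.2856) = +0.534023
|D^1_{0,1}|² = |d^1_{0,1}(β)|² = (+0.534023)² = 0.285180 (the z-rotation phases have unit modulus)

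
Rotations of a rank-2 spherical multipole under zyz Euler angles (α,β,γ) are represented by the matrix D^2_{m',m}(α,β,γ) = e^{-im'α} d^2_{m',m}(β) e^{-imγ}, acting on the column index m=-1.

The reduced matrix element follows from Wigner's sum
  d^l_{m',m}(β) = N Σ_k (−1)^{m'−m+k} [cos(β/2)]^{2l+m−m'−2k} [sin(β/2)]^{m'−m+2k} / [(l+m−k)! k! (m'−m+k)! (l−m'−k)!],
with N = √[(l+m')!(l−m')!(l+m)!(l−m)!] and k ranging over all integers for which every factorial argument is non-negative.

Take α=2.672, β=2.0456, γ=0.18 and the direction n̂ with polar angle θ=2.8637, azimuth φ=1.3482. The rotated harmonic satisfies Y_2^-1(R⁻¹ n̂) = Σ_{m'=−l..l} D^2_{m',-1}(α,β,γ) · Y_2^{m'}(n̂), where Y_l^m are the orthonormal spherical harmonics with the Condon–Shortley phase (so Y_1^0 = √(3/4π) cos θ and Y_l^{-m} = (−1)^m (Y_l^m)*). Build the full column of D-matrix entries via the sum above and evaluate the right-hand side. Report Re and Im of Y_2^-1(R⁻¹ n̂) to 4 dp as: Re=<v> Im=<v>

Need the full column D^2_{m',-1} for m'=−2..2 at α=2.672, β=2.0456, γ=0.18.
cos(β/2)=0.520978, sin(β/2)=0.853570
d^2_{-2,-1}: single k=1 term ⇒ +0.241394;  D = +0.175107-0.166159i
d^2_{-1,-1}: k∈[0..1] ⇒ +0.073668 -0.593251 = -0.519583;  D = +0.497948-0.148373i
d^2_{0,-1}: k∈[0..1] ⇒ -0.295647 +0.793620 = +0.497973;  D = +0.489928+0.089152i
d^2_{1,-1}: k∈[0..1] ⇒ +0.593251 -0.530832 = +0.062419;  D = -0.049706-0.037755i
d^2_{2,-1}: single k=0 term ⇒ -0.647988;  D = -0.282792-0.583024i
Y_2^{m'}(θ=2.8637,φ=1.3482) and Σ D·Y over m':
  (+0.1751-0.1662i)·(-0.0262-0.0125i)  (+0.4979-0.1484i)·(-0.0450+0.1988i)  (+0.4899+0.0892i)·(+0.5596+0.0000i)  (-0.0497-0.0378i)·(+0.0450+0.1988i)  (-0.2828-0.5830i)·(-0.0262+0.0125i)
Y_2^-1(R⁻¹ n̂) = +0.294554+0.157887i

Re=0.2946 Im=0.1579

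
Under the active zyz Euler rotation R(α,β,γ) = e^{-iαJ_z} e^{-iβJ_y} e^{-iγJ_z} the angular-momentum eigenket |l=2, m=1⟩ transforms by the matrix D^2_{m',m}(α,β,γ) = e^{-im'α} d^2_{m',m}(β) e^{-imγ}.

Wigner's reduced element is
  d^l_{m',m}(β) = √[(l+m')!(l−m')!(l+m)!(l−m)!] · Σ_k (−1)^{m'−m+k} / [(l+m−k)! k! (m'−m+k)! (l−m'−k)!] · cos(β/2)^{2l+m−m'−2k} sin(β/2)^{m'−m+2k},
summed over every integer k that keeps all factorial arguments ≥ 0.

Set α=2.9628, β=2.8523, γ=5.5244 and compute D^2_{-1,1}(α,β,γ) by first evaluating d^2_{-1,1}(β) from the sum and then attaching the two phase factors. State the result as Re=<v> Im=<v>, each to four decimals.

Re=0.7510 Im=0.4920

Split into d^2_{-1,1}(β=2.8523) × two z-phases.
c=cos(2.8523/2)=0.144142, s=sin(2.8523/2)=0.989557; N=√[1·6·6·1]=6.000000
Admissible k: 2..3 (factorial args all ≥0)
  k=2: (−1)^0·6.0000/(2)·0.1441^2·0.9896^2 = +0.061036
  k=3: (−1)^1·6.0000/(6)·0.1441^0·0.9896^4 = -0.958878
d^2_{-1,1}(2.8523) = +0.061036 -0.958878 = -0.897842
Attach z-rotation phases: D = e^{-i(-1)(2.9628)}·(-0.897842)·e^{-i(1)(5.5244)} = +0.751014+0.492033i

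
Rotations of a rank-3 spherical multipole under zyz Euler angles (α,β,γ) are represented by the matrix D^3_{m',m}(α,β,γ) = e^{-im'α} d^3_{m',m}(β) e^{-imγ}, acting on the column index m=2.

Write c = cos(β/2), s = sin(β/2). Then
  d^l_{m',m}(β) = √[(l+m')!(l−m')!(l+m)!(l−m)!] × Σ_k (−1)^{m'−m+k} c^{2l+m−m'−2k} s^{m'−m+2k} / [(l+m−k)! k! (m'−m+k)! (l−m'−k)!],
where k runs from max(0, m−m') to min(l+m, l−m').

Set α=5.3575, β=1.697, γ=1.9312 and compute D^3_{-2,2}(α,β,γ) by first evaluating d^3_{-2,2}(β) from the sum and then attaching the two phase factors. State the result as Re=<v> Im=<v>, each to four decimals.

Re=0.4330 Im=0.2772

D^3_{-2,2}(5.3575,1.697,1.9312) = e^{-i·-2·5.3575}·d^3_{-2,2}(1.697)·e^{-i·2·1.9312}. Compute d first:
With c≡cos(β/2)=0.661109 and s≡sin(β/2)=0.750290, N=[1·120·120·1]^{1/2}=120.000000
The bounds max(0,m−m')=4 and min(l+m,l−m')=5 give 2 terms
  k=4: (−1)^0·120.0000/(24)·0.6611^2·0.7503^4 = +0.692520
  k=5: (−1)^1·120.0000/(120)·0.6611^0·0.7503^6 = -0.178391
d^3_{-2,2}(1.697) = +0.692520 -0.178391 = +0.514129
D = (-0.276908-0.960897i)·(+0.514129)·(-0.751273+0.659991i) = +0.433008+0.277187i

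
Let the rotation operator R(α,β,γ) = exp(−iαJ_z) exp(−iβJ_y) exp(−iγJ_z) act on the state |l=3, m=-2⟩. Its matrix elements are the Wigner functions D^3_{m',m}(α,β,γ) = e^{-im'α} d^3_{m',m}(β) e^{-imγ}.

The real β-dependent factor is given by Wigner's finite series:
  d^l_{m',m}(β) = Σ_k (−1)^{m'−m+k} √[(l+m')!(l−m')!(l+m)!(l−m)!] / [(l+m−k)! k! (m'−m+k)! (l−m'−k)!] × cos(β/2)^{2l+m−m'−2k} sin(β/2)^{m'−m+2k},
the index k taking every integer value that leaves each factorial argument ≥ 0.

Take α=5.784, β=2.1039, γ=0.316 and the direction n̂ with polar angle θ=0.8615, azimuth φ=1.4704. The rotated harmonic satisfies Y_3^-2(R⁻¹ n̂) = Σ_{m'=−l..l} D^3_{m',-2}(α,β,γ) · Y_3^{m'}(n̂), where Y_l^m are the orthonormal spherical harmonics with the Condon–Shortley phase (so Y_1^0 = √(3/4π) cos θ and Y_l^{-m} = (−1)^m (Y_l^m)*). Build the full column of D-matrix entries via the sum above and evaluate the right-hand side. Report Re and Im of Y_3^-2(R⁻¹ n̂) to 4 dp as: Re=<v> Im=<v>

Re=0.3573 Im=-0.1643

Need the full column D^3_{m',-2} for m'=−3..3 at α=5.784, β=2.1039, γ=0.316.
cos(β/2)=0.495879, sin(β/2)=0.868392
d^3_{-3,-2}: single k=1 term ⇒ +0.063778;  D = +0.041342-0.048564i
d^3_{-2,-2}: k∈[0..1] ⇒ +0.014868 -0.227983 = -0.213115;  D = -0.198972+0.076344i
d^3_{-1,-2}: k∈[0..1] ⇒ -0.082337 +0.505014 = +0.422677;  D = +0.418955+0.055973i
d^3_{0,-2}: k∈[0..1] ⇒ +0.249743 -0.765904 = -0.516161;  D = -0.416463-0.304927i
d^3_{1,-2}: k∈[0..1] ⇒ -0.505014 +0.774380 = +0.269366;  D = +0.114639+0.243754i
d^3_{2,-2}: k∈[0..1] ⇒ +0.699172 -0.428839 = +0.270332;  D = -0.016095+0.269853i
d^3_{3,-2}: single k=0 term ⇒ -0.599832;  D = +0.317992-0.508606i
Y_3^{m'}(θ=0.8615,φ=1.4704) and Σ D·Y over m':
  (+0.0413-0.0486i)·(-0.0541+0.1741i)  (-0.1990+0.0763i)·(-0.3756-0.0764i)  (+0.4190+0.0560i)·(+0.0276-0.2735i)  (-0.4165-0.3049i)·(-0.2137+0.0000i)  (+0.1146+0.2438i)·(-0.0276-0.2735i)  (-0.0161+0.2699i)·(-0.3756+0.0764i)  (+0.3180-0.5086i)·(+0.0541+0.1741i)
Y_3^-2(R⁻¹ n̂) = +0.357283-0.164335i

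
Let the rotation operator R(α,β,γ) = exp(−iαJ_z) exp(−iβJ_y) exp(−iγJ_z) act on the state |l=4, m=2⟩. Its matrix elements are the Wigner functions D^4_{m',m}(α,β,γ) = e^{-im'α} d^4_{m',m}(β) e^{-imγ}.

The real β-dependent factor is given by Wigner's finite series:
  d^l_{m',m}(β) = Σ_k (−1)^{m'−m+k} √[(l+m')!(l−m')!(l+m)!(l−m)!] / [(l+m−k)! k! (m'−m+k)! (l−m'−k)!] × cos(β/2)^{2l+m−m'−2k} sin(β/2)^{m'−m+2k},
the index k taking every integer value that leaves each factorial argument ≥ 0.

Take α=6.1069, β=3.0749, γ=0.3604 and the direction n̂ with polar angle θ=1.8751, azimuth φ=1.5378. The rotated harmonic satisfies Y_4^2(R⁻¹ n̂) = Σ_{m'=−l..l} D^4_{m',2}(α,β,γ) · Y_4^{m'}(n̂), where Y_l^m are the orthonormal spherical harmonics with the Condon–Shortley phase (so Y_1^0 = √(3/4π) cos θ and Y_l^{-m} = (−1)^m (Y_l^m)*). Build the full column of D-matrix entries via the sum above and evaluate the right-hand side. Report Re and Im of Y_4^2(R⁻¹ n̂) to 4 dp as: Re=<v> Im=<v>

Need the full column D^4_{m',2} for m'=−4..4 at α=6.1069, β=3.0749, γ=0.3604.
cos(β/2)=0.033340, sin(β/2)=0.999444
d^4_{-4,2}: single k=6 term ⇒ +0.005862;  D = +0.000846-0.005801i
d^4_{-3,2}: k∈[5..6] ⇒ +0.000415 -0.124263 = -0.123848;  D = -0.039092+0.117516i
d^4_{-2,2}: k∈[4..6] ⇒ +0.000018 -0.013294 +0.995561 = +0.982285;  D = +0.468712-0.863246i
d^4_{-1,2}: k∈[3..5] ⇒ +0.000001 -0.000784 +0.140901 = +0.140117;  D = +0.087418-0.109503i
d^4_{0,2}: k∈[2..4] ⇒ +0.000000 -0.000031 +0.010510 = +0.010479;  D = +0.007873-0.006916i
d^4_{1,2}: k∈[1..3] ⇒ +0.000000 -0.000001 +0.000523 = +0.000522;  D = +0.000446-0.000270i
d^4_{2,2}: k∈[0..2] ⇒ +0.000000 -0.000000 +0.000018 = +0.000018;  D = +0.000017-0.000007i
d^4_{3,2}: k∈[0..1] ⇒ -0.000000 +0.000000 = +0.000000;  D = +0.000000-0.000000i
d^4_{4,2}: single k=0 term ⇒ +0.000000;  D = +0.000000-0.000000i
Y_4^{m'}(θ=1.8751,φ=1.5378) and Σ D·Y over m':
  (+0.0008-0.0058i)·(+0.3635+0.0483i)  (-0.0391+0.1175i)·(+0.0322-0.3241i)  (+0.4687-0.8632i)·(+0.1129+0.0075i)  (+0.0874-0.1095i)·(+0.0106-0.3206i)  (+0.0079-0.0069i)·(+0.0623+0.0000i)  (+0.0004-0.0003i)·(-0.0106-0.3206i)  (+0.0000-0.0000i)·(+0.1129-0.0075i)  (+0.0000-0.0000i)·(-0.0322-0.3241i)  (+0.0000-0.0000i)·(+0.3635-0.0483i)
Y_4^2(R⁻¹ n̂) = +0.062993-0.109323i

Re=0.0630 Im=-0.1093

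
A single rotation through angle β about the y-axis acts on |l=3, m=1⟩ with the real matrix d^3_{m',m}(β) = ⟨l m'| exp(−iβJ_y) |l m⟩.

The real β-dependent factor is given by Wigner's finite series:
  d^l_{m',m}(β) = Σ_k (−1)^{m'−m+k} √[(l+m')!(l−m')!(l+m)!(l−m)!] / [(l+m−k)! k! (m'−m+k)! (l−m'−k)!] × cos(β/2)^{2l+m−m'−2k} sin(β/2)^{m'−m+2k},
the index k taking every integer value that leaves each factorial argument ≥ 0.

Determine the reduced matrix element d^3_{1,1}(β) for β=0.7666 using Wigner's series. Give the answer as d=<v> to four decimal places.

d^3_{1,1}(β=0.7666) via Wigner's sum:
c=cos(0.7666/2)=0.927436, s=sin(0.7666/2)=0.373983; N=√[24·2·24·2]=48.000000
k: max(0,(1)−(1))=0 … min(3+(1),3−(1))=2
  k=0: (−1)^0·48.0000/(48)·0.9274^6·0.3740^0 = +0.636359
  k=1: (−1)^1·48.0000/(6)·0.9274^4·0.3740^2 = -0.827806
  k=2: (−1)^2·48.0000/(8)·0.9274^2·0.3740^4 = +0.100955
d^3_{1,1}(0.7666) = +0.636359 -0.827806 +0.100955 = -0.090492

d=-0.0905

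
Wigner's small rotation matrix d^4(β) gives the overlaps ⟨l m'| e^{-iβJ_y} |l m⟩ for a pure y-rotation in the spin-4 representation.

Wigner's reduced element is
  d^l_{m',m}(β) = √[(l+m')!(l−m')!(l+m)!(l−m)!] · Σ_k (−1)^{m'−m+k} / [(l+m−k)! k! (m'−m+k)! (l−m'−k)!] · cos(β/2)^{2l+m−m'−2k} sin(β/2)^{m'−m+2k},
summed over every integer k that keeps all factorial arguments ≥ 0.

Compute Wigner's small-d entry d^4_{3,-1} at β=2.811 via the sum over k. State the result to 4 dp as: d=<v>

d=-0.1887

d^4_{3,-1}(β=2.811) via Wigner's sum:
Half-angle: c=0.164545, s=0.986370. N=√(5040·1·6·120)=1904.940944
The bounds max(0,m−m')=0 and min(l+m,l−m')=1 give 2 terms
  k=0: (−1)^4·1904.9409/(144)·0.1645^4·0.9864^4 = +0.009179
  k=1: (−1)^5·1904.9409/(240)·0.1645^2·0.9864^6 = -0.197914
d^4_{3,-1}(2.811) = +0.009179 -0.197914 = -0.188734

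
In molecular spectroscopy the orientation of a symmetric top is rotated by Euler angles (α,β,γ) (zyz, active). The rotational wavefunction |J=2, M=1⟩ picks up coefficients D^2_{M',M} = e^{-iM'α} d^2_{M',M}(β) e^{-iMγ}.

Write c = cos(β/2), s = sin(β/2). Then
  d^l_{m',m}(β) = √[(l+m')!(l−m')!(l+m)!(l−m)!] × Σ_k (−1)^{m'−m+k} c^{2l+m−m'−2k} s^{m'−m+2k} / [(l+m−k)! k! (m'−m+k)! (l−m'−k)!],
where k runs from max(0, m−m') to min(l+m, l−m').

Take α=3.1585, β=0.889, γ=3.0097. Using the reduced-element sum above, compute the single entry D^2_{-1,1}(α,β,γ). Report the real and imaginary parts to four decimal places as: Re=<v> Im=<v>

Re=0.4133 Im=0.0620

Split into d^2_{-1,1}(β=0.889) × two z-phases.
With c≡cos(β/2)=0.902826 and s≡sin(β/2)=0.430007, N=[1·6·6·1]^{1/2}=6.000000
k: max(0,(1)−(-1))=2 … min(2+(1),2−(-1))=3
  k=2: (−1)^0·6.0000/(2)·0.9028^2·0.4300^2 = +0.452147
  k=3: (−1)^1·6.0000/(6)·0.9028^0·0.4300^4 = -0.034190
d^2_{-1,1}(0.889) = +0.452147 -0.034190 = +0.417956
Phases: e^{-i·(-1)·3.1585}=-0.999857-0.016907i, e^{-i·(1)·3.0097}=-0.991315-0.131511i ⇒ D=+0.413338+0.061963i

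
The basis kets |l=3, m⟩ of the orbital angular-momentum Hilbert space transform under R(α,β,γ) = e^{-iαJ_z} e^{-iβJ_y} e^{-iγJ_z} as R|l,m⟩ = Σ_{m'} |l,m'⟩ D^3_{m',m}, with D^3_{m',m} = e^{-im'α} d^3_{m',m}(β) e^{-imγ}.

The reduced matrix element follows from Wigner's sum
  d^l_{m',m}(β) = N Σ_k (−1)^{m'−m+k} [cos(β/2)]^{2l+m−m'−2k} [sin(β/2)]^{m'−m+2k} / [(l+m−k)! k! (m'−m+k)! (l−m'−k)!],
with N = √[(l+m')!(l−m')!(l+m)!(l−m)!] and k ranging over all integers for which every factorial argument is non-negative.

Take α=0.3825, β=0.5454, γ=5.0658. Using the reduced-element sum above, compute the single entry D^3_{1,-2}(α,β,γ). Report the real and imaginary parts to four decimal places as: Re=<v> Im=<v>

First d^3_{1,-2}(β=0.5454), then the phase factors e^{-i(1)α} and e^{-i(-2)γ}:
Half-angle: c=0.963047, s=0.269333. N=√(24·2·1·120)=75.894664
Admissible k: 0..1 (factorial args all ≥0)
  k=0: (−1)^3·75.8947/(12)·0.9630^3·0.2693^3 = -0.110367
  k=1: (−1)^4·75.8947/(24)·0.9630^1·0.2693^5 = +0.004316
d^3_{1,-2}(0.5454) = -0.110367 +0.004316 = -0.106051
Phases: e^{-i·(1)·0.3825}=+0.927734-0.373241i, e^{-i·(-2)·5.0658}=-0.760430-0.649420i ⇒ D=+0.100522+0.033795i

Re=0.1005 Im=0.0338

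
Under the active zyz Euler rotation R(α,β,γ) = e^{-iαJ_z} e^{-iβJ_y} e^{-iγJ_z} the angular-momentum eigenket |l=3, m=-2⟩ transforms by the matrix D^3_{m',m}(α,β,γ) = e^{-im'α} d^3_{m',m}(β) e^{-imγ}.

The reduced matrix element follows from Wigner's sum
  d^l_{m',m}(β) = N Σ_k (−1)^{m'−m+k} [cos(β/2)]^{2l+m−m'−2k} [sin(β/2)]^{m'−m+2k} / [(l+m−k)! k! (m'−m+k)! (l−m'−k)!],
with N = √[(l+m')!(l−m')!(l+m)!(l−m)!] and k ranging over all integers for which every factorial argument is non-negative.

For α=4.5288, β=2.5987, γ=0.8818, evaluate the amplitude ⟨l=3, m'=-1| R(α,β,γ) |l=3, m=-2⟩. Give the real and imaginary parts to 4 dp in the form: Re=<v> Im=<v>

Split into d^3_{-1,-2}(β=2.5987) × two z-phases.
With c≡cos(β/2)=0.268125 and s≡sin(β/2)=0.963384, N=[2·24·1·120]^{1/2}=75.894664
k∈{0,1} keeps every argument non-negative
  k=0: (−1)^1·75.8947/(24)·0.2681^5·0.9634^1 = -0.004222
  k=1: (−1)^2·75.8947/(12)·0.2681^3·0.9634^3 = +0.109004
d^3_{-1,-2}(2.5987) = -0.004222 +0.109004 = +0.104782
Attach z-rotation phases: D = e^{-i(-1)(4.5288)}·(+0.104782)·e^{-i(-2)(0.8818)} = +0.104777+0.000966i

Re=0.1048 Im=0.0010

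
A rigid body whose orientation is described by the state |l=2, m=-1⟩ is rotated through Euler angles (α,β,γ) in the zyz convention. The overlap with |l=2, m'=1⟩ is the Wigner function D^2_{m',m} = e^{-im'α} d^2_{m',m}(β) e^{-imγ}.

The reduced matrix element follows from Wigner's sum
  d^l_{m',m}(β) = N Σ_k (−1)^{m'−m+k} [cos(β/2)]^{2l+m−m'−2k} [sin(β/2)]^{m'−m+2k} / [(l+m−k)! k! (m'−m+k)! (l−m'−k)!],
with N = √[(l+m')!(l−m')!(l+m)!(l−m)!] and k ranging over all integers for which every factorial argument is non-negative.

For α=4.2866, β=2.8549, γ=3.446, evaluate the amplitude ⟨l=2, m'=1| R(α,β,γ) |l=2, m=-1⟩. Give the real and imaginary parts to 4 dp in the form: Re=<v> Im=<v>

Split into d^2_{1,-1}(β=2.8549) × two z-phases.
Half-angle: c=0.142856, s=0.989743. N=√(6·1·1·6)=6.000000
The bounds max(0,m−m')=0 and min(l+m,l−m')=1 give 2 terms
  k=0: (−1)^2·6.0000/(2)·0.1429^2·0.9897^2 = +0.059974
  k=1: (−1)^3·6.0000/(6)·0.1429^0·0.9897^4 = -0.959601
d^2_{1,-1}(2.8549) = +0.059974 -0.959601 = -0.899627
D = (-0.413039+0.910713i)·(-0.899627)·(-0.954025-0.299728i) = -0.600065+0.670261i

Re=-0.6001 Im=0.6703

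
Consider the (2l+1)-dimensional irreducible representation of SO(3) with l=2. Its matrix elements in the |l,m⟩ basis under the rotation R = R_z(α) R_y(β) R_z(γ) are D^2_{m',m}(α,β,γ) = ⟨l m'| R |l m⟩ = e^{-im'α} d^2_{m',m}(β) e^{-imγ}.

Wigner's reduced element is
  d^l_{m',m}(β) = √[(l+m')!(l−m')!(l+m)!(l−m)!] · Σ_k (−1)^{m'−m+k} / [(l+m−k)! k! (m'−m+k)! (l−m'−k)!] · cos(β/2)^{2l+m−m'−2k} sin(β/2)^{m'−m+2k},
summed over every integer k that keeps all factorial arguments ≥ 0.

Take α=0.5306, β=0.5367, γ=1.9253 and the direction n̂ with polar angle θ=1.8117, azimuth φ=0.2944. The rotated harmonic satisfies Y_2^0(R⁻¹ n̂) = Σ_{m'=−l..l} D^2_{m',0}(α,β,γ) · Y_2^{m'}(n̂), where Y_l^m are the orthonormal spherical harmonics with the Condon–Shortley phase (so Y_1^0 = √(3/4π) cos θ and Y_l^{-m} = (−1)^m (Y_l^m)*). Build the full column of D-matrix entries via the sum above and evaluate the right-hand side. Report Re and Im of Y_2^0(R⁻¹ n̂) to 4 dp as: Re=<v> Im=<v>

Need the full column D^2_{m',0} for m'=−2..2 at α=0.5306, β=0.5367, γ=1.9253.
cos(β/2)=0.964210, sin(β/2)=0.265141
d^2_{-2,0}: single k=2 term ⇒ +0.160093;  D = +0.078097+0.139752i
d^2_{-1,0}: k∈[1..2] ⇒ +0.582193 -0.044023 = +0.538170;  D = +0.464174+0.272341i
d^2_{0,0}: k∈[0..2] ⇒ +0.864343 -0.261431 +0.004942 = +0.607854;  D = +0.607854+0.000000i
d^2_{1,0}: k∈[0..1] ⇒ -0.582193 +0.044023 = -0.538170;  D = -0.464174+0.272341i
d^2_{2,0}: single k=0 term ⇒ +0.160093;  D = +0.078097-0.139752i
Y_2^{m'}(θ=1.8117,φ=0.2944) and Σ D·Y over m':
  (+0.0781+0.1398i)·(+0.3029-0.2023i)  (+0.4642+0.2723i)·(-0.1713+0.0519i)  (+0.6079+0.0000i)·(-0.2615+0.0000i)  (-0.4642+0.2723i)·(+0.1713+0.0519i)  (+0.0781-0.1398i)·(+0.3029+0.2023i)
Y_2^0(R⁻¹ n̂) = -0.242417+0.000000i

Re=-0.2424 Im=0.0000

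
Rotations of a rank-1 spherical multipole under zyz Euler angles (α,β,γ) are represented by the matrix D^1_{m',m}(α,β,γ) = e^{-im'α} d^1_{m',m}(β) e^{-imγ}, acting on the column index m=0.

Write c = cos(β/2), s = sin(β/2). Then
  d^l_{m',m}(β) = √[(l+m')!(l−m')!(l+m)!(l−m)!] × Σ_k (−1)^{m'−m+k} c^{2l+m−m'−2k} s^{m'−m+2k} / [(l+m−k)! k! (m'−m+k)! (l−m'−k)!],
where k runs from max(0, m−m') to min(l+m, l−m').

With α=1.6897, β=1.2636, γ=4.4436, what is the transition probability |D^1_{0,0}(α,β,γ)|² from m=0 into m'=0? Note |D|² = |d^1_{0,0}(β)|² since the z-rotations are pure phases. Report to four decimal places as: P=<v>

P=0.0914

D^1_{0,0}(1.6897,1.2636,4.4436) = e^{-i·0·1.6897}·d^1_{0,0}(1.2636)·e^{-i·0·4.4436}. Compute d first:
Half-angle: c=0.806966, s=0.590598. N=√(1·1·1·1)=1.000000
The bounds max(0,m−m')=0 and min(l+m,l−m')=1 give 2 terms
  k=0: (−1)^0·1.0000/(1)·0.8070^2·0.5906^0 = +0.651194
  k=1: (−1)^1·1.0000/(1)·0.8070^0·0.5906^2 = -0.348806
d^1_{0,0}(1.2636) = +0.651194 -0.348806 = +0.302387
|D^1_{0,0}|² = |d^1_{0,0}(β)|² = (+0.302387)² = 0.091438 (the z-rotation phases have unit modulus)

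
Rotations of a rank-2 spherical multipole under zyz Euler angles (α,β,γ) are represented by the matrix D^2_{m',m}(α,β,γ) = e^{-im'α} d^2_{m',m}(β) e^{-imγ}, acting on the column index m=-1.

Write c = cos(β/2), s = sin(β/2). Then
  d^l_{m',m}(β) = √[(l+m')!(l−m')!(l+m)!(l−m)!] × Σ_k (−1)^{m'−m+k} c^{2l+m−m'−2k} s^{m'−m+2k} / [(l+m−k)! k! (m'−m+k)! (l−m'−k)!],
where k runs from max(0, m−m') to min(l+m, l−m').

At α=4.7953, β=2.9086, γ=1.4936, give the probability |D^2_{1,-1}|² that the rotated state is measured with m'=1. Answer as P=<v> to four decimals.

P=0.8708

First d^2_{1,-1}(β=2.9086), then the phase factors e^{-i(1)α} and e^{-i(-1)γ}:
Half-angle: c=0.116233, s=0.993222. N=√(6·1·1·6)=6.000000
k∈{0,1} keeps every argument non-negative
  k=0: (−1)^2·6.0000/(2)·0.1162^2·0.9932^2 = +0.039983
  k=1: (−1)^3·6.0000/(6)·0.1162^0·0.9932^4 = -0.973162
d^2_{1,-1}(2.9086) = +0.039983 -0.973162 = -0.933180
|D^2_{1,-1}|² = |d^2_{1,-1}(β)|² = (-0.933180)² = 0.870824 (the z-rotation phases have unit modulus)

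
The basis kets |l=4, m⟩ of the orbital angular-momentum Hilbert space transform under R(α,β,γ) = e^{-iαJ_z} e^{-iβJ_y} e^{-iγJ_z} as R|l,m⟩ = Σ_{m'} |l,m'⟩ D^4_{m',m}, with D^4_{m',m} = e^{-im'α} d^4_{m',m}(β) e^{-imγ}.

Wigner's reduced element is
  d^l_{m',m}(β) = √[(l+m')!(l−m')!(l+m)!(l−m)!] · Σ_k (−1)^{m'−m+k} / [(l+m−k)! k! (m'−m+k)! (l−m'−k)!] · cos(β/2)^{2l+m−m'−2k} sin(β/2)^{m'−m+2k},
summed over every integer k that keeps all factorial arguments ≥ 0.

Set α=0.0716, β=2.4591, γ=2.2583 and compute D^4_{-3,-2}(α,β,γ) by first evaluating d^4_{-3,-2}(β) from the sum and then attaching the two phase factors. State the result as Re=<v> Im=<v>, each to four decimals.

First d^4_{-3,-2}(β=2.4591), then the phase factors e^{-i(-3)α} and e^{-i(-2)γ}:
c=cos(2.4591/2)=0.334662, s=sin(2.4591/2)=0.942338; N=√[1·5040·2·720]=2693.993318
Admissible k: 1..2 (factorial args all ≥0)
  k=1: (−1)^0·2693.9933/(720)·0.3347^7·0.9423^1 = +0.001658
  k=2: (−1)^1·2693.9933/(240)·0.3347^5·0.9423^3 = -0.039431
d^4_{-3,-2}(2.4591) = +0.001658 -0.039431 = -0.037773
Attach z-rotation phases: D = e^{-i(-3)(0.0716)}·(-0.037773)·e^{-i(-2)(2.2583)} = -0.000718+0.037766i

Re=-0.0007 Im=0.0378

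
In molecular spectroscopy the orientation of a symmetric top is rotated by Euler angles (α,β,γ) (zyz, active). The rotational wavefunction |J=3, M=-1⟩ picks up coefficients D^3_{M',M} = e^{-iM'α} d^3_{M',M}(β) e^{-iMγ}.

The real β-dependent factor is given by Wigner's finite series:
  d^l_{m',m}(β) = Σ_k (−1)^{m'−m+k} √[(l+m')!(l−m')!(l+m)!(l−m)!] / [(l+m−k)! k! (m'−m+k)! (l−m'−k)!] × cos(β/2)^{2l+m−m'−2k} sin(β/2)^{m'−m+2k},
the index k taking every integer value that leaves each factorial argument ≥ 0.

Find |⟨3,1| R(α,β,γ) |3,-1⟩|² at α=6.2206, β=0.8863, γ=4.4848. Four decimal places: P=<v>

P=0.2707

D^3_{1,-1}(6.2206,0.8863,4.4848) = e^{-i·1·6.2206}·d^3_{1,-1}(0.8863)·e^{-i·-1·4.4848}. Compute d first:
c=cos(0.8863/2)=0.903405, s=sin(0.8863/2)=0.428787; N=√[24·2·2·24]=48.000000
Admissible k: 0..2 (factorial args all ≥0)
  k=0: (−1)^2·48.0000/(8)·0.9034^4·0.4288^2 = +0.734795
  k=1: (−1)^3·48.0000/(6)·0.9034^2·0.4288^4 = -0.220711
  k=2: (−1)^4·48.0000/(48)·0.9034^0·0.4288^6 = +0.006215
d^3_{1,-1}(0.8863) = +0.734795 -0.220711 +0.006215 = +0.520299
|D^3_{1,-1}|² = |d^3_{1,-1}(β)|² = (+0.520299)² = 0.270711 (the z-rotation phases have unit modulus)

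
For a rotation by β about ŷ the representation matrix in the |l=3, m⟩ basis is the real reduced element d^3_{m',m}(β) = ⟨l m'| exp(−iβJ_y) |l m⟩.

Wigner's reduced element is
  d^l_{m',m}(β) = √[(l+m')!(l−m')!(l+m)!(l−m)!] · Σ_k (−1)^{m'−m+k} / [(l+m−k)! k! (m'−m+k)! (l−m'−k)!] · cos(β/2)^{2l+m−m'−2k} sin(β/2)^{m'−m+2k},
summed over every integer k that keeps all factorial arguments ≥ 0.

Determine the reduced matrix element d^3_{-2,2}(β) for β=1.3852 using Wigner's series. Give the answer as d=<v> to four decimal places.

d^3_{-2,2}(β=1.3852) via Wigner's sum:
c=cos(1.3852/2)=0.769588, s=sin(1.3852/2)=0.638540; N=√[1·120·120·1]=120.000000
Admissible k: 4..5 (factorial args all ≥0)
  k=4: (−1)^0·120.0000/(24)·0.7696^2·0.6385^4 = +0.492312
  k=5: (−1)^1·120.0000/(120)·0.7696^0·0.6385^6 = -0.067784
d^3_{-2,2}(1.3852) = +0.492312 -0.067784 = +0.424527

d=0.4245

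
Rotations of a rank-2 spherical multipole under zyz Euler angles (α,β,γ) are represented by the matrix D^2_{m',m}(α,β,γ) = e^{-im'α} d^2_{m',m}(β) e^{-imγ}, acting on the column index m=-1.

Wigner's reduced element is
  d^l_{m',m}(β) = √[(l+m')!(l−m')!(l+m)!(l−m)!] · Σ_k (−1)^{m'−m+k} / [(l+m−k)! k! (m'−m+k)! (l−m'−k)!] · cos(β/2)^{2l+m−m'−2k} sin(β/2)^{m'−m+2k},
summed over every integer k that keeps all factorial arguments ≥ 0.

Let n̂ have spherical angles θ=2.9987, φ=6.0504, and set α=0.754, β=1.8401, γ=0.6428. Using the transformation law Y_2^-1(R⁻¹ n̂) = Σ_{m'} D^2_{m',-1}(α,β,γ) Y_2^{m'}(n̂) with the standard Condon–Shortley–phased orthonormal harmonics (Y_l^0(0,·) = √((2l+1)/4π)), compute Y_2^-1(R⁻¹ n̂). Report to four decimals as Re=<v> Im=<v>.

Re=0.1770 Im=0.1714

Need the full column D^2_{m',-1} for m'=−2..2 at α=0.754, β=1.8401, γ=0.6428.
cos(β/2)=0.605780, sin(β/2)=0.795632
d^2_{-2,-1}: single k=1 term ⇒ +0.353743;  D = -0.193861+0.295892i
d^2_{-1,-1}: k∈[0..1] ⇒ +0.134667 -0.696909 = -0.562242;  D = -0.097335-0.553753i
d^2_{0,-1}: k∈[0..1] ⇒ -0.433245 +0.747356 = +0.314111;  D = +0.251421+0.188290i
d^2_{1,-1}: k∈[0..1] ⇒ +0.696909 -0.400727 = +0.296182;  D = +0.294352-0.032868i
d^2_{2,-1}: single k=0 term ⇒ -0.610213;  D = -0.395716+0.464510i
Y_2^{m'}(θ=2.9987,φ=6.0504) and Σ D·Y over m':
  (-0.1939+0.2959i)·(+0.0070+0.0035i)  (-0.0973-0.5538i)·(-0.1060-0.0251i)  (+0.2514+0.1883i)·(+0.6116+0.0000i)  (+0.2944-0.0329i)·(+0.1060-0.0251i)  (-0.3957+0.4645i)·(+0.0070-0.0035i)
Y_2^-1(R⁻¹ n̂) = +0.177000+0.171433i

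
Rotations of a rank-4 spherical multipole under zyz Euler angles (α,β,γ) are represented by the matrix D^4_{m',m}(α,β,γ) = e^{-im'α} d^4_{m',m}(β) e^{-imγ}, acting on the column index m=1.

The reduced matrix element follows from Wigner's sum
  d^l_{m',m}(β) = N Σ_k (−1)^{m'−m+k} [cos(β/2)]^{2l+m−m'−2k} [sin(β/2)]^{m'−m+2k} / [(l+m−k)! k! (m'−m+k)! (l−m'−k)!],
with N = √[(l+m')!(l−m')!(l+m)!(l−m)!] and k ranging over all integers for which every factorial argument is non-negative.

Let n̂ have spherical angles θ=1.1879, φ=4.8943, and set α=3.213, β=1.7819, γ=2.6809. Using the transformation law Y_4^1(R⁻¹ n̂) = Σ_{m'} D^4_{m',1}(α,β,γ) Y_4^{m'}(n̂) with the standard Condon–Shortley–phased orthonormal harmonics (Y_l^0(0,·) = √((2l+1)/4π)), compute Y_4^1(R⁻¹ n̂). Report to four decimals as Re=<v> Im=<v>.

Need the full column D^4_{m',1} for m'=−4..4 at α=3.213, β=1.7819, γ=2.6809.
cos(β/2)=0.628674, sin(β/2)=0.777669
d^4_{-4,1}: single k=5 term ⇒ +0.528864;  D = -0.388288-0.359069i
d^4_{-3,1}: k∈[4..5] ⇒ +0.755787 -0.693890 = +0.061898;  D = +0.048327+0.038676i
d^4_{-2,1}: k∈[3..5] ⇒ +0.653169 -1.499190 +0.458803 = -0.387218;  D = +0.318816+0.219759i
d^4_{-1,1}: k∈[2..5] ⇒ +0.373371 -1.713965 +1.311328 -0.133770 = -0.163035;  D = -0.140495-0.082715i
d^4_{0,1}: k∈[1..4] ⇒ +0.134985 -1.239302 +1.896342 -0.483621 = +0.308405;  D = -0.276252-0.137107i
d^4_{1,1}: k∈[0..3] ⇒ +0.024401 -0.560057 +1.713965 -0.874219 = +0.304089;  D = +0.281338+0.115410i
d^4_{2,1}: k∈[0..2] ⇒ -0.128058 +0.979754 -0.999460 = -0.147764;  D = +0.140361+0.046184i
d^4_{3,1}: k∈[0..1] ⇒ +0.296354 -0.755787 = -0.459433;  D = -0.445549-0.112094i
d^4_{4,1}: single k=0 term ⇒ -0.345625;  D = +0.340342+0.060198i
Y_4^{m'}(θ=1.1879,φ=4.8943) and Σ D·Y over m':
  (-0.3883-0.3591i)·(+0.2446-0.2179i)  (+0.0483+0.0387i)·(-0.1937-0.3190i)  (+0.3188+0.2198i)·(+0.0062-0.0023i)  (-0.1405-0.0827i)·(-0.0600-0.3262i)  (-0.2763-0.1371i)·(-0.0535+0.0000i)  (+0.2813+0.1154i)·(+0.0600-0.3262i)  (+0.1404+0.0462i)·(+0.0062+0.0023i)  (-0.4455-0.1121i)·(+0.1937-0.3190i)  (+0.3403+0.0602i)·(+0.2446+0.2179i)
Y_4^1(R⁻¹ n̂) = -0.168196+0.157663i

Re=-0.1682 Im=0.1577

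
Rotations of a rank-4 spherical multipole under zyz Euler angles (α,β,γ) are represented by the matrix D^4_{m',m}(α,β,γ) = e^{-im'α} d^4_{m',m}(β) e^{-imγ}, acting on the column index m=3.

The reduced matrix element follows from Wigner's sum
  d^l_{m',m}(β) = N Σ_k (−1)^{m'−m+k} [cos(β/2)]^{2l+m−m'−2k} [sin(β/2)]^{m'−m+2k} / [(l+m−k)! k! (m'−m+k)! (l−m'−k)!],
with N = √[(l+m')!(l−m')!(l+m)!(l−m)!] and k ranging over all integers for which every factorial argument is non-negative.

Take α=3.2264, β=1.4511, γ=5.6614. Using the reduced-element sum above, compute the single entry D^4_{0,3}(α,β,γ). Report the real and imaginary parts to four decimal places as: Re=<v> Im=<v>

First d^4_{0,3}(β=1.4511), then the phase factors e^{-i(0)α} and e^{-i(3)γ}:
c=cos(1.4511/2)=0.748135, s=sin(1.4511/2)=0.663547; N=√[24·24·5040·1]=1703.830978
k: max(0,(3)−(0))=3 … min(4+(3),4−(0))=4
  k=3: (−1)^0·1703.8310/(144)·0.7481^5·0.6635^3 = +0.810173
  k=4: (−1)^1·1703.8310/(144)·0.7481^3·0.6635^5 = -0.637326
d^4_{0,3}(1.4511) = +0.810173 -0.637326 = +0.172847
D = (+1.000000+0.000000i)·(+0.172847)·(-0.290318+0.956930i) = -0.050181+0.165402i

Re=-0.0502 Im=0.1654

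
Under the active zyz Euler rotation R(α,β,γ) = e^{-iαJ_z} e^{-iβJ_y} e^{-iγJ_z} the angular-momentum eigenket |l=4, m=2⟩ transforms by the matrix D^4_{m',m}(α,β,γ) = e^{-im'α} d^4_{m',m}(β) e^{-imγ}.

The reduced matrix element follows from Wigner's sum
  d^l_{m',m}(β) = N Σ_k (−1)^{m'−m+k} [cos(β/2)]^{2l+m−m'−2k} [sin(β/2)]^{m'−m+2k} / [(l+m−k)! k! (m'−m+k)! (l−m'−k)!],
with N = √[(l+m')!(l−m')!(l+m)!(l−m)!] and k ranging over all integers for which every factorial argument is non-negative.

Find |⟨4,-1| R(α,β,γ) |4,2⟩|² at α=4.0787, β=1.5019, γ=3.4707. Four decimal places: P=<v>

P=0.0055

First d^4_{-1,2}(β=1.5019), then the phase factors e^{-i(-1)α} and e^{-i(2)γ}:
Half-angle: c=0.731041, s=0.682334. N=√(6·120·720·2)=1018.233765
The bounds max(0,m−m')=3 and min(l+m,l−m')=5 give 3 terms
  k=3: (−1)^0·1018.2338/(72)·0.7310^5·0.6823^3 = +0.938024
  k=4: (−1)^1·1018.2338/(48)·0.7310^3·0.6823^5 = -1.225787
  k=5: (−1)^2·1018.2338/(240)·0.7310^1·0.6823^7 = +0.213577
d^4_{-1,2}(1.5019) = +0.938024 -1.225787 +0.213577 = -0.074186
|D^4_{-1,2}|² = |d^4_{-1,2}(β)|² = (-0.074186)² = 0.005504 (the z-rotation phases have unit modulus)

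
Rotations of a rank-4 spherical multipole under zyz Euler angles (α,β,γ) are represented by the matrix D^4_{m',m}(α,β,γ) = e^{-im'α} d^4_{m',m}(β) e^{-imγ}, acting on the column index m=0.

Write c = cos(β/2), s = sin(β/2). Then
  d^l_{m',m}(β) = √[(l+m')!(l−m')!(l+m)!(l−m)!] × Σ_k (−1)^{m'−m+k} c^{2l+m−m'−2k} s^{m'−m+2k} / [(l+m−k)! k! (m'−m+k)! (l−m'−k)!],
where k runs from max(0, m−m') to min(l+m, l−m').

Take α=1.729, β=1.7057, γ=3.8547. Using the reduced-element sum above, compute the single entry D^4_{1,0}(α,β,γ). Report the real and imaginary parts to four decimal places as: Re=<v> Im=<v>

D^4_{1,0}(1.729,1.7057,3.8547) = e^{-i·1·1.729}·d^4_{1,0}(1.7057)·e^{-i·0·3.8547}. Compute d first:
Half-angle: c=0.657839, s=0.753158. N=√(120·6·24·24)=643.987578
k: max(0,(0)−(1))=0 … min(4+(0),4−(1))=3
  k=0: (−1)^1·643.9876/(144)·0.6578^7·0.7532^1 = -0.179573
  k=1: (−1)^2·643.9876/(24)·0.6578^5·0.7532^3 = +1.412291
  k=2: (−1)^3·643.9876/(24)·0.6578^3·0.7532^5 = -1.851216
  k=3: (−1)^4·643.9876/(144)·0.6578^1·0.7532^7 = +0.404426
d^4_{1,0}(1.7057) = -0.179573 +1.412291 -1.851216 +0.404426 = -0.214072
Attach z-rotation phases: D = e^{-i(1)(1.729)}·(-0.214072)·e^{-i(0)(3.8547)} = +0.033726+0.211398i

Re=0.0337 Im=0.2114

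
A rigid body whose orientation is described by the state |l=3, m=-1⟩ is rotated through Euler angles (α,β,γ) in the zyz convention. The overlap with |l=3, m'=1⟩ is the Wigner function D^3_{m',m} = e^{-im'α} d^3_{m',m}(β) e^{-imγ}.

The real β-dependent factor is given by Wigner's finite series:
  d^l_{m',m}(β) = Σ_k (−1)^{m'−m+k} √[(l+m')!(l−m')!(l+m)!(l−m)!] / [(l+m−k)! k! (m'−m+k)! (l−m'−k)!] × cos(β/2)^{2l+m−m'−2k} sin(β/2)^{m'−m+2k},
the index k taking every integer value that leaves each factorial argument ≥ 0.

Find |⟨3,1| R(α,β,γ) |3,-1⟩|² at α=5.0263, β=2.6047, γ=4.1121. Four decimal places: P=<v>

Split into d^3_{1,-1}(β=2.6047) × two z-phases.
c=cos(2.6047/2)=0.265234, s=sin(2.6047/2)=0.964184; N=√[24·2·2·24]=48.000000
The bounds max(0,m−m')=0 and min(l+m,l−m')=2 give 3 terms
  k=0: (−1)^2·48.0000/(8)·0.2652^4·0.9642^2 = +0.027605
  k=1: (−1)^3·48.0000/(6)·0.2652^2·0.9642^4 = -0.486393
  k=2: (−1)^4·48.0000/(48)·0.2652^0·0.9642^6 = +0.803452
d^3_{1,-1}(2.6047) = +0.027605 -0.486393 +0.803452 = +0.344664
|D^3_{1,-1}|² = |d^3_{1,-1}(β)|² = (+0.344664)² = 0.118793 (the z-rotation phases have unit modulus)

P=0.1188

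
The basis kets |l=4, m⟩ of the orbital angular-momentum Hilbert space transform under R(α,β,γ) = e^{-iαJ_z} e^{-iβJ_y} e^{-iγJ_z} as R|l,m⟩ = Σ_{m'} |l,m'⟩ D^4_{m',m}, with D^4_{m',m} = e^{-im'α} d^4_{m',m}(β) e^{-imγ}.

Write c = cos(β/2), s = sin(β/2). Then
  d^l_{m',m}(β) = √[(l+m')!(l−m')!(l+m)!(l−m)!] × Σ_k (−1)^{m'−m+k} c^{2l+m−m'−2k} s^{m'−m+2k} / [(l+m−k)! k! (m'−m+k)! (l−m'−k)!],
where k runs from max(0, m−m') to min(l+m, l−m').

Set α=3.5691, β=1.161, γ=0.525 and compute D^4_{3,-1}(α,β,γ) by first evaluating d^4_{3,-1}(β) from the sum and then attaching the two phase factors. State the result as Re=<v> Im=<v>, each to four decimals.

D^4_{3,-1}(3.5691,1.161,0.525) = e^{-i·3·3.5691}·d^4_{3,-1}(1.161)·e^{-i·-1·0.525}. Compute d first:
With c≡cos(β/2)=0.836189 and s≡sin(β/2)=0.548442, N=[5040·1·6·120]^{1/2}=1904.940944
k∈{0,1} keeps every argument non-negative
  k=0: (−1)^4·1904.9409/(144)·0.8362^4·0.5484^4 = +0.585139
  k=1: (−1)^5·1904.9409/(240)·0.8362^2·0.5484^6 = -0.151030
d^4_{3,-1}(1.161) = +0.585139 -0.151030 = +0.434109
Phases: e^{-i·(3)·3.5691}=-0.284298+0.958736i, e^{-i·(-1)·0.525}=+0.865324+0.501213i ⇒ D=-0.315398+0.298286i

Re=-0.3154 Im=0.2983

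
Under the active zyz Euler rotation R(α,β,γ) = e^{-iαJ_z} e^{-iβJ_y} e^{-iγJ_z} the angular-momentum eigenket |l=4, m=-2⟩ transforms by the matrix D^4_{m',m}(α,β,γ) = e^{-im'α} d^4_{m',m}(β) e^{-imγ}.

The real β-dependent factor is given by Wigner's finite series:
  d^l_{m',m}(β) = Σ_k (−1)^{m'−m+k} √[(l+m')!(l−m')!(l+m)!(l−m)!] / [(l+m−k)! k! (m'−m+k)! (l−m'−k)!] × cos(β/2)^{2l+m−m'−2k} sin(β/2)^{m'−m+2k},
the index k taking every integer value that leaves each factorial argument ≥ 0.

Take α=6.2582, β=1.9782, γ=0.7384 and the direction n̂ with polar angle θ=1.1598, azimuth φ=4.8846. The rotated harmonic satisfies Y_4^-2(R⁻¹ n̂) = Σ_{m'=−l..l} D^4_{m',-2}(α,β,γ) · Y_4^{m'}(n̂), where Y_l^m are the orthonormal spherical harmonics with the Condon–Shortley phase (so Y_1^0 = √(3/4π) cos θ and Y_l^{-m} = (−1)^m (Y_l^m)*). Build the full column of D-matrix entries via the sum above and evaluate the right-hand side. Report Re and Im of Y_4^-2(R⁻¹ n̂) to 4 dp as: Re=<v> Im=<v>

Re=-0.2428 Im=0.2299

Need the full column D^4_{m',-2} for m'=−4..4 at α=6.2582, β=1.9782, γ=0.7384.
cos(β/2)=0.549442, sin(β/2)=0.835532
d^4_{-4,-2}: single k=2 term ⇒ +0.101633;  D = +0.019587+0.099728i
d^4_{-3,-2}: k∈[1..2] ⇒ +0.047259 -0.327856 = -0.280598;  D = -0.047182-0.276603i
d^4_{-2,-2}: k∈[0..2] ⇒ +0.008306 -0.230483 +0.666240 = +0.444063;  D = +0.063710+0.439469i
d^4_{-1,-2}: k∈[0..2] ⇒ -0.053586 +0.619591 -0.955203 = -0.389199;  D = -0.046198-0.386447i
d^4_{0,-2}: k∈[0..2] ⇒ +0.182213 -1.123646 +0.974413 = +0.032979;  D = +0.003095+0.032834i
d^4_{1,-2}: k∈[0..2] ⇒ -0.413060 +1.432804 -0.662673 = +0.357071;  D = +0.024622+0.356221i
d^4_{2,-2}: k∈[0..2] ⇒ +0.666240 -1.232546 +0.237522 = -0.328783;  D = -0.014470-0.328465i
d^4_{3,-2}: k∈[0..1] ⇒ -0.758169 +0.584422 = -0.173746;  D = -0.003308-0.173715i
d^4_{4,-2}: single k=0 term ⇒ +0.543502;  D = -0.003231+0.543492i
Y_4^{m'}(θ=1.1598,φ=4.8846) and Σ D·Y over m':
  (+0.0196+0.0997i)·(+0.2413-0.1987i)  (-0.0472-0.2766i)·(-0.1903-0.3350i)  (+0.0637+0.4395i)·(-0.0310+0.0111i)  (-0.0462-0.3864i)·(-0.0559-0.3214i)  (+0.0031+0.0328i)·(-0.0949+0.0000i)  (+0.0246+0.3562i)·(+0.0559-0.3214i)  (-0.0145-0.3285i)·(-0.0310-0.0111i)  (-0.0033-0.1737i)·(+0.1903-0.3350i)  (-0.0032+0.5435i)·(+0.2413+0.1987i)
Y_4^-2(R⁻¹ n̂) = -0.242838+0.229908i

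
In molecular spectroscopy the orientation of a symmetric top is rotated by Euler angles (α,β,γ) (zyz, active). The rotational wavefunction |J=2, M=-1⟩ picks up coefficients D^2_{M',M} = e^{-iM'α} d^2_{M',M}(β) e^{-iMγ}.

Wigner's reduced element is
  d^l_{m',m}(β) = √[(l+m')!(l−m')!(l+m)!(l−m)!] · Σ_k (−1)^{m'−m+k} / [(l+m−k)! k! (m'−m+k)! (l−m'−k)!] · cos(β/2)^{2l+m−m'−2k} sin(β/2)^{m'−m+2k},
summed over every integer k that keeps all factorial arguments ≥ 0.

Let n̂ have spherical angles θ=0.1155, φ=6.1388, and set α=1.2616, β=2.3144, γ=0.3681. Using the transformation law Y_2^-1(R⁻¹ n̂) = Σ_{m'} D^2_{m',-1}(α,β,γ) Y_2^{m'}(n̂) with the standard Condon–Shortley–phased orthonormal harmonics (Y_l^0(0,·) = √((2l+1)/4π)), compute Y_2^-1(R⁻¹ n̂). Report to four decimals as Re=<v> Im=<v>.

Need the full column D^2_{m',-1} for m'=−2..2 at α=1.2616, β=2.3144, γ=0.3681.
cos(β/2)=0.401905, sin(β/2)=0.915681
d^2_{-2,-1}: single k=1 term ⇒ +0.118890;  D = -0.115185+0.029448i
d^2_{-1,-1}: k∈[0..1] ⇒ +0.026091 -0.406309 = -0.380218;  D = +0.022383-0.379559i
d^2_{0,-1}: k∈[0..1] ⇒ -0.145610 +0.755844 = +0.610234;  D = +0.569356+0.219589i
d^2_{1,-1}: k∈[0..1] ⇒ +0.406309 -0.703036 = -0.296727;  D = -0.185955+0.231230i
d^2_{2,-1}: single k=0 term ⇒ -0.617144;  D = +0.340428+0.514758i
Y_2^{m'}(θ=0.1155,φ=6.1388) and Σ D·Y over m':
  (-0.1152+0.0294i)·(+0.0049+0.0015i)  (+0.0224-0.3796i)·(+0.0875+0.0127i)  (+0.5694+0.2196i)·(+0.6182+0.0000i)  (-0.1860+0.2312i)·(-0.0875+0.0127i)  (+0.3404+0.5148i)·(+0.0049-0.0015i)
Y_2^-1(R⁻¹ n̂) = +0.373923+0.082228i

Re=0.3739 Im=0.0822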